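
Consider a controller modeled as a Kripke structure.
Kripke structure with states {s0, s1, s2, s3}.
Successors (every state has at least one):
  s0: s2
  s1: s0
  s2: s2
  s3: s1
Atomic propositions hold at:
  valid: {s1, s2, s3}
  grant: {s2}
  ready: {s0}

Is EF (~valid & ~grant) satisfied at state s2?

No

Sat(~valid) = {s0}
Sat(~grant) = {s0, s1, s3}
Sat(~valid & ~grant) = {s0}
EF (~valid & ~grant): least fixpoint, start Z0 = {s0}, add states with some successor in Z. Z1 = {s0, s1}; Z2 = {s0, s1, s3}; fixed.
Sat(EF (~valid & ~grant)) = {s0, s1, s3}
s2 ∉ Sat(EF (~valid & ~grant)) = {s0, s1, s3}, so the formula does not hold at s2.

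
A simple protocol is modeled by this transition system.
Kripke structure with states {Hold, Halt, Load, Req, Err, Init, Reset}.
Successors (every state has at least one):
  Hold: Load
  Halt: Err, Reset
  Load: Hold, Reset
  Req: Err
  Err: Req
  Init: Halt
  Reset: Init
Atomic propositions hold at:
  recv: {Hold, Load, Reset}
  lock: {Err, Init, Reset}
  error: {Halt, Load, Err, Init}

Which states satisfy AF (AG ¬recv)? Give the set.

Sat(¬recv) = {Halt, Req, Err, Init}
AG ¬recv: greatest fixpoint, start Z0 = {Halt, Req, Err, Init}, keep only states in Sat with every successor in Z. Z1 = {Req, Err, Init}; Z2 = {Req, Err}; fixed.
Sat(AG ¬recv) = {Req, Err}
AF (AG ¬recv): least fixpoint, start Z0 = {Req, Err}, add states with every successor in Z. Already a fixed point.
Sat(AF (AG ¬recv)) = {Req, Err}

{Req, Err}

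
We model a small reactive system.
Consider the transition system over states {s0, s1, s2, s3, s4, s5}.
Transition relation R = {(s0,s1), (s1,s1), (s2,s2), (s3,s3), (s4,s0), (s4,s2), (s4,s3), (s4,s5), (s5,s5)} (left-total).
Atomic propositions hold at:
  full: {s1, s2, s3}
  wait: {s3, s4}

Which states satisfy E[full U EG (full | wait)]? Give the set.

{s1, s2, s3, s4}

Sat(full | wait) = {s1, s2, s3, s4}
EG (full | wait): greatest fixpoint, start Z0 = {s1, s2, s3, s4}, keep only states in Sat with some successor in Z. Already a fixed point.
Sat(EG (full | wait)) = {s1, s2, s3, s4}
E[full U EG (full | wait)]: least fixpoint, start Z0 = Sat(EG (full | wait)) = {s1, s2, s3, s4}, add states in Sat(full) with some successor in Z. Already a fixed point.
Sat(E[full U EG (full | wait)]) = {s1, s2, s3, s4}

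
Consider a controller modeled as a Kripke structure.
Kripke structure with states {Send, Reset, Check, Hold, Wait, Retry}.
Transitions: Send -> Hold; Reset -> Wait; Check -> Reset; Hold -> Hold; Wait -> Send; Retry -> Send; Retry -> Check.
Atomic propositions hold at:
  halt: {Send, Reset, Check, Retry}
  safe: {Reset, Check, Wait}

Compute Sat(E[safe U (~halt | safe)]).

Sat(~halt) = {Hold, Wait}
Sat(~halt | safe) = {Reset, Check, Hold, Wait}
E[safe U (~halt | safe)]: least fixpoint, start Z0 = Sat((~halt | safe)) = {Reset, Check, Hold, Wait}, add states in Sat(safe) with some successor in Z. Already a fixed point.
Sat(E[safe U (~halt | safe)]) = {Reset, Check, Hold, Wait}

{Reset, Check, Hold, Wait}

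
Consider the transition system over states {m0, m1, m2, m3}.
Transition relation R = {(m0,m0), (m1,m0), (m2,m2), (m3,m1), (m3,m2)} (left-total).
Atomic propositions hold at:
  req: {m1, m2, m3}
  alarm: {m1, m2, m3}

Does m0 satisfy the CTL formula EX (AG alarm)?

AG alarm: greatest fixpoint, start Z0 = {m1, m2, m3}, keep only states in Sat with every successor in Z. Z1 = {m2, m3}; Z2 = {m2}; fixed.
Sat(AG alarm) = {m2}
Sat(EX (AG alarm)) = {s : some successor in {m2}} = {m2, m3}
m0 ∉ Sat(EX (AG alarm)) = {m2, m3}, so the formula does not hold at m0.

No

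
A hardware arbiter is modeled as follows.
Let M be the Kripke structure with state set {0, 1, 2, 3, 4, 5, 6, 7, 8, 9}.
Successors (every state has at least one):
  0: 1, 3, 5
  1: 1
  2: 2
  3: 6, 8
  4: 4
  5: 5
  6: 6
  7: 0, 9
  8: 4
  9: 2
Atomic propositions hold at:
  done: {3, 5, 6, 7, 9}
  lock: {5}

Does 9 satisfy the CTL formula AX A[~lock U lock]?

Sat(~lock) = {0, 1, 2, 3, 4, 6, 7, 8, 9}
A[~lock U lock]: least fixpoint, start Z0 = Sat(lock) = {5}, add states in Sat(~lock) with every successor in Z. Already a fixed point.
Sat(A[~lock U lock]) = {5}
Sat(AX A[~lock U lock]) = {s : every successor in {5}} = {5}
9 ∉ Sat(AX A[~lock U lock]) = {5}, so the formula does not hold at 9.

No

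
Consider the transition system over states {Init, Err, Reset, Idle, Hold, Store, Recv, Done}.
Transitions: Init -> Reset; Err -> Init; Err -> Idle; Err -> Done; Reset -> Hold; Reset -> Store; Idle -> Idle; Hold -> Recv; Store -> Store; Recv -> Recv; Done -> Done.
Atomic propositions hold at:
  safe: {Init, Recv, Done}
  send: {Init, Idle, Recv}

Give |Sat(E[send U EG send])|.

2

EG send: greatest fixpoint, start Z0 = {Init, Idle, Recv}, keep only states in Sat with some successor in Z. Z1 = {Idle, Recv}; fixed.
Sat(EG send) = {Idle, Recv}
E[send U EG send]: least fixpoint, start Z0 = Sat(EG send) = {Idle, Recv}, add states in Sat(send) with some successor in Z. Already a fixed point.
Sat(E[send U EG send]) = {Idle, Recv}
|Sat(E[send U EG send])| = |{Idle, Recv}| = 2.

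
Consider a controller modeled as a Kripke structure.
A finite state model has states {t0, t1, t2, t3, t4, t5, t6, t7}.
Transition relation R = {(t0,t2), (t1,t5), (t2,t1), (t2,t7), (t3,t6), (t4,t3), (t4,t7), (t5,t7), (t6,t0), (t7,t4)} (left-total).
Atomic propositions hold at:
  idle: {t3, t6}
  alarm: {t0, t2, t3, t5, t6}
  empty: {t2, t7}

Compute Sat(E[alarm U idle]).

{t3, t6}

E[alarm U idle]: least fixpoint, start Z0 = Sat(idle) = {t3, t6}, add states in Sat(alarm) with some successor in Z. Already a fixed point.
Sat(E[alarm U idle]) = {t3, t6}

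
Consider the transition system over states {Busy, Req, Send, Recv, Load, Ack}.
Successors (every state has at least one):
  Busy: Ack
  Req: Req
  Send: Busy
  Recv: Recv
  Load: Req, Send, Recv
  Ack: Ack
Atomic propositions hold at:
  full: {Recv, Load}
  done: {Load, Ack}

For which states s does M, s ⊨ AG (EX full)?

Sat(EX full) = {s : some successor in {Recv, Load}} = {Recv, Load}
AG (EX full): greatest fixpoint, start Z0 = {Recv, Load}, keep only states in Sat with every successor in Z. Z1 = {Recv}; fixed.
Sat(AG (EX full)) = {Recv}

{Recv}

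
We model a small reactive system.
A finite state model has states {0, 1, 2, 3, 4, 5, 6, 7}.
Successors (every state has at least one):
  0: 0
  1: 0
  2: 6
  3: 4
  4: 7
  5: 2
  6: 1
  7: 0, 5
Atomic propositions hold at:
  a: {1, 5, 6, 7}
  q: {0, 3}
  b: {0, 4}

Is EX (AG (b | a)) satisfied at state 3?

No

Sat(b | a) = {0, 1, 4, 5, 6, 7}
AG (b | a): greatest fixpoint, start Z0 = {0, 1, 4, 5, 6, 7}, keep only states in Sat with every successor in Z. Z1 = {0, 1, 4, 6, 7}; Z2 = {0, 1, 4, 6}; Z3 = {0, 1, 6}; fixed.
Sat(AG (b | a)) = {0, 1, 6}
Sat(EX (AG (b | a))) = {s : some successor in {0, 1, 6}} = {0, 1, 2, 6, 7}
3 ∉ Sat(EX (AG (b | a))) = {0, 1, 2, 6, 7}, so the formula does not hold at 3.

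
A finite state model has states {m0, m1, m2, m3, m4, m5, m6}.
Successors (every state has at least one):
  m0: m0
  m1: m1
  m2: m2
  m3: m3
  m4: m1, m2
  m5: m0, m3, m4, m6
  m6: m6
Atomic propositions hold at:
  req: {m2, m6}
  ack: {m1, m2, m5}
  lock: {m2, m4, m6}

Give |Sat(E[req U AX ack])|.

3

Sat(AX ack) = {s : every successor in {m1, m2, m5}} = {m1, m2, m4}
E[req U AX ack]: least fixpoint, start Z0 = Sat(AX ack) = {m1, m2, m4}, add states in Sat(req) with some successor in Z. Already a fixed point.
Sat(E[req U AX ack]) = {m1, m2, m4}
|Sat(E[req U AX ack])| = |{m1, m2, m4}| = 3.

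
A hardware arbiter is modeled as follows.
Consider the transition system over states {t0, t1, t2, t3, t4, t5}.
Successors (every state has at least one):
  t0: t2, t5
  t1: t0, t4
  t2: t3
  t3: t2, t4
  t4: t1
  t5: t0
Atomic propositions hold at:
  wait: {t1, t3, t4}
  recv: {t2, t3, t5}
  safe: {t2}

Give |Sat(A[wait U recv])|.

3

A[wait U recv]: least fixpoint, start Z0 = Sat(recv) = {t2, t3, t5}, add states in Sat(wait) with every successor in Z. Already a fixed point.
Sat(A[wait U recv]) = {t2, t3, t5}
|Sat(A[wait U recv])| = |{t2, t3, t5}| = 3.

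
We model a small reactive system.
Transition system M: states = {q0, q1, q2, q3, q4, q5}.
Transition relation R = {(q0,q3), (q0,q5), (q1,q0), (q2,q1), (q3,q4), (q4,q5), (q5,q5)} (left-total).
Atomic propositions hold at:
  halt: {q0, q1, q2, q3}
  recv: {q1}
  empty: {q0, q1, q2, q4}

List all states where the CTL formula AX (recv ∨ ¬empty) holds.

Sat(¬empty) = {q3, q5}
Sat(recv ∨ ¬empty) = {q1, q3, q5}
Sat(AX (recv ∨ ¬empty)) = {s : every successor in {q1, q3, q5}} = {q0, q2, q4, q5}

{q0, q2, q4, q5}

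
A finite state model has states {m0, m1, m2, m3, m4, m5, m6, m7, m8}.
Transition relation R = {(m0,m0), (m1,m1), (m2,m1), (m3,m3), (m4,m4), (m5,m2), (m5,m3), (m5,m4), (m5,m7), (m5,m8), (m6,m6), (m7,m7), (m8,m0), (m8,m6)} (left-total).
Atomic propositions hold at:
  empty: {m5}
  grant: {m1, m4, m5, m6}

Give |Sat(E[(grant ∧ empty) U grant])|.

Sat(grant ∧ empty) = {m5}
E[(grant ∧ empty) U grant]: least fixpoint, start Z0 = Sat(grant) = {m1, m4, m5, m6}, add states in Sat(grant ∧ empty) with some successor in Z. Already a fixed point.
Sat(E[(grant ∧ empty) U grant]) = {m1, m4, m5, m6}
|Sat(E[(grant ∧ empty) U grant])| = |{m1, m4, m5, m6}| = 4.

4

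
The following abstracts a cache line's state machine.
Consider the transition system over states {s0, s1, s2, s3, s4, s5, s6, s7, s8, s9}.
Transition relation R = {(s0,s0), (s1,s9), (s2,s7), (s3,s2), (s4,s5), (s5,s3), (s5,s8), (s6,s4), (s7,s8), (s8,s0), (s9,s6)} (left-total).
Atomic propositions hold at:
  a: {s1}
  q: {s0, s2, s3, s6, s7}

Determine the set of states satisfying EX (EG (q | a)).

Sat(q | a) = {s0, s1, s2, s3, s6, s7}
EG (q | a): greatest fixpoint, start Z0 = {s0, s1, s2, s3, s6, s7}, keep only states in Sat with some successor in Z. Z1 = {s0, s2, s3}; Z2 = {s0, s3}; Z3 = {s0}; fixed.
Sat(EG (q | a)) = {s0}
Sat(EX (EG (q | a))) = {s : some successor in {s0}} = {s0, s8}

{s0, s8}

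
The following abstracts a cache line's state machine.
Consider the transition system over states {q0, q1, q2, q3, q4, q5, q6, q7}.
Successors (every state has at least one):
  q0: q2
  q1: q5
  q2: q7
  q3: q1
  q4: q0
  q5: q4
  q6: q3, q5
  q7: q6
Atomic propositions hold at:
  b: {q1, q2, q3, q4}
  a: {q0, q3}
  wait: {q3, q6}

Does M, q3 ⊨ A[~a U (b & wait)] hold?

Sat(~a) = {q1, q2, q4, q5, q6, q7}
Sat(b & wait) = {q3}
A[~a U (b & wait)]: least fixpoint, start Z0 = Sat((b & wait)) = {q3}, add states in Sat(~a) with every successor in Z. Already a fixed point.
Sat(A[~a U (b & wait)]) = {q3}
q3 ∈ Sat(A[~a U (b & wait)]) = {q3}, so the formula holds at q3.

Yes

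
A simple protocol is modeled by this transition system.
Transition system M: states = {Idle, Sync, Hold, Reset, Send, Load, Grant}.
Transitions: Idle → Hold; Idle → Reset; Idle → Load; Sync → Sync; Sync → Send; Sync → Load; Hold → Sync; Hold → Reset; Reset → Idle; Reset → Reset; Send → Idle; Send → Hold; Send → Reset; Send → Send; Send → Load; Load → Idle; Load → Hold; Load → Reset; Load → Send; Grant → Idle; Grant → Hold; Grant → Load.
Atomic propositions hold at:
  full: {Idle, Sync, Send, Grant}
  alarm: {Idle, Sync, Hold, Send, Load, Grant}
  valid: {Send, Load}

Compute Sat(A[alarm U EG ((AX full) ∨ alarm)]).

{Idle, Sync, Hold, Send, Load, Grant}

Sat(AX full) = {s : every successor in {Idle, Sync, Send, Grant}} = ∅
Sat((AX full) ∨ alarm) = {Idle, Sync, Hold, Send, Load, Grant}
EG ((AX full) ∨ alarm): greatest fixpoint, start Z0 = {Idle, Sync, Hold, Send, Load, Grant}, keep only states in Sat with some successor in Z. Already a fixed point.
Sat(EG ((AX full) ∨ alarm)) = {Idle, Sync, Hold, Send, Load, Grant}
A[alarm U EG ((AX full) ∨ alarm)]: least fixpoint, start Z0 = Sat(EG ((AX full) ∨ alarm)) = {Idle, Sync, Hold, Send, Load, Grant}, add states in Sat(alarm) with every successor in Z. Already a fixed point.
Sat(A[alarm U EG ((AX full) ∨ alarm)]) = {Idle, Sync, Hold, Send, Load, Grant}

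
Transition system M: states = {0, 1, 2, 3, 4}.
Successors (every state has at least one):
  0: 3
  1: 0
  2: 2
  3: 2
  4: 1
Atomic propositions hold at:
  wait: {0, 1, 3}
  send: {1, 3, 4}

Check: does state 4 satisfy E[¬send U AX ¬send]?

No

Sat(¬send) = {0, 2}
Sat(AX ¬send) = {s : every successor in {0, 2}} = {1, 2, 3}
E[¬send U AX ¬send]: least fixpoint, start Z0 = Sat(AX ¬send) = {1, 2, 3}, add states in Sat(¬send) with some successor in Z. Z1 = {0, 1, 2, 3}; fixed.
Sat(E[¬send U AX ¬send]) = {0, 1, 2, 3}
4 ∉ Sat(E[¬send U AX ¬send]) = {0, 1, 2, 3}, so the formula does not hold at 4.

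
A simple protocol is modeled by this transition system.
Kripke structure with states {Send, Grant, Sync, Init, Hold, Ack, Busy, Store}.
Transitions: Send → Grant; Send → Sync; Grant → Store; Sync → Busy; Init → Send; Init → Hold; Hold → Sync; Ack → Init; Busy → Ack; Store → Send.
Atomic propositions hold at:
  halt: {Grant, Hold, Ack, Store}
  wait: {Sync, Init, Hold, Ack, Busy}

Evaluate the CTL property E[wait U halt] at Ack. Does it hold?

Yes

E[wait U halt]: least fixpoint, start Z0 = Sat(halt) = {Grant, Hold, Ack, Store}, add states in Sat(wait) with some successor in Z. Z1 = {Grant, Init, Hold, Ack, Busy, Store}; Z2 = {Grant, Sync, Init, Hold, Ack, Busy, Store}; fixed.
Sat(E[wait U halt]) = {Grant, Sync, Init, Hold, Ack, Busy, Store}
Ack ∈ Sat(E[wait U halt]) = {Grant, Sync, Init, Hold, Ack, Busy, Store}, so the formula holds at Ack.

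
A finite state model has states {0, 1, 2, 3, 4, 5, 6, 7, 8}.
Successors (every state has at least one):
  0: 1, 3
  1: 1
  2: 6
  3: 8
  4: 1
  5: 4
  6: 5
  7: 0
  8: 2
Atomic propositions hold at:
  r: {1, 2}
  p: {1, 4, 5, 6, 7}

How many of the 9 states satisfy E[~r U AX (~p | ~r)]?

7

Sat(~r) = {0, 3, 4, 5, 6, 7, 8}
Sat(~p) = {0, 2, 3, 8}
Sat(~p | ~r) = {0, 2, 3, 4, 5, 6, 7, 8}
Sat(AX (~p | ~r)) = {s : every successor in {0, 2, 3, 4, 5, 6, 7, 8}} = {2, 3, 5, 6, 7, 8}
E[~r U AX (~p | ~r)]: least fixpoint, start Z0 = Sat(AX (~p | ~r)) = {2, 3, 5, 6, 7, 8}, add states in Sat(~r) with some successor in Z. Z1 = {0, 2, 3, 5, 6, 7, 8}; fixed.
Sat(E[~r U AX (~p | ~r)]) = {0, 2, 3, 5, 6, 7, 8}
|Sat(E[~r U AX (~p | ~r)])| = |{0, 2, 3, 5, 6, 7, 8}| = 7.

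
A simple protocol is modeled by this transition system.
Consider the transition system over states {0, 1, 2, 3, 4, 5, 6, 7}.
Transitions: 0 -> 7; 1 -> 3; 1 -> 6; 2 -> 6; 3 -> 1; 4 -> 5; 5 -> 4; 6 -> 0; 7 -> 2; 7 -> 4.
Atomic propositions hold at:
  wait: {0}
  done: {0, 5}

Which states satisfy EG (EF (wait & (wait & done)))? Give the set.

Sat(wait & done) = {0}
Sat(wait & (wait & done)) = {0}
EF (wait & (wait & done)): least fixpoint, start Z0 = {0}, add states with some successor in Z. Z1 = {0, 6}; Z2 = {0, 1, 2, 6}; Z3 = {0, 1, 2, 3, 6, 7}; fixed.
Sat(EF (wait & (wait & done))) = {0, 1, 2, 3, 6, 7}
EG (EF (wait & (wait & done))): greatest fixpoint, start Z0 = {0, 1, 2, 3, 6, 7}, keep only states in Sat with some successor in Z. Already a fixed point.
Sat(EG (EF (wait & (wait & done)))) = {0, 1, 2, 3, 6, 7}

{0, 1, 2, 3, 6, 7}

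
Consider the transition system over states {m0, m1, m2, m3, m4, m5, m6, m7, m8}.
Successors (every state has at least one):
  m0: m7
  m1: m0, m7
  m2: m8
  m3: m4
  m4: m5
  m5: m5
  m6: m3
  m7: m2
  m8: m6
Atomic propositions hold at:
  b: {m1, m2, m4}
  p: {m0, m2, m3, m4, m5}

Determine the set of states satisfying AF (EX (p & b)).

{m0, m1, m2, m3, m6, m7, m8}

Sat(p & b) = {m2, m4}
Sat(EX (p & b)) = {s : some successor in {m2, m4}} = {m3, m7}
AF (EX (p & b)): least fixpoint, start Z0 = {m3, m7}, add states with every successor in Z. Z1 = {m0, m3, m6, m7}; Z2 = {m0, m1, m3, m6, m7, m8}; Z3 = {m0, m1, m2, m3, m6, m7, m8}; fixed.
Sat(AF (EX (p & b))) = {m0, m1, m2, m3, m6, m7, m8}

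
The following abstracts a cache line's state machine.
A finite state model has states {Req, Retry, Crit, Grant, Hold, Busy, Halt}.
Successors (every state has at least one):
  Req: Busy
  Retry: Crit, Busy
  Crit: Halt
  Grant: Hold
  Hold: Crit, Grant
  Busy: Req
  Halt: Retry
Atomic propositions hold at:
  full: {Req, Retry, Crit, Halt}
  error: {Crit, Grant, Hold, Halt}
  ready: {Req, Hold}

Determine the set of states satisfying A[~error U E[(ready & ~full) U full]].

Sat(~error) = {Req, Retry, Busy}
Sat(~full) = {Grant, Hold, Busy}
Sat(ready & ~full) = {Hold}
E[(ready & ~full) U full]: least fixpoint, start Z0 = Sat(full) = {Req, Retry, Crit, Halt}, add states in Sat(ready & ~full) with some successor in Z. Z1 = {Req, Retry, Crit, Hold, Halt}; fixed.
Sat(E[(ready & ~full) U full]) = {Req, Retry, Crit, Hold, Halt}
A[~error U E[(ready & ~full) U full]]: least fixpoint, start Z0 = Sat(E[(ready & ~full) U full]) = {Req, Retry, Crit, Hold, Halt}, add states in Sat(~error) with every successor in Z. Z1 = {Req, Retry, Crit, Hold, Busy, Halt}; fixed.
Sat(A[~error U E[(ready & ~full) U full]]) = {Req, Retry, Crit, Hold, Busy, Halt}

{Req, Retry, Crit, Hold, Busy, Halt}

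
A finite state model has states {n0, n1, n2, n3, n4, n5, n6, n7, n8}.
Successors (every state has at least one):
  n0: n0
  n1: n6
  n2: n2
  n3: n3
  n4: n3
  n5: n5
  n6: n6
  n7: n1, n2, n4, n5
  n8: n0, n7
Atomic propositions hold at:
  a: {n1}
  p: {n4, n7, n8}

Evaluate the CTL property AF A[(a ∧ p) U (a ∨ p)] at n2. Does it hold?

No

Sat(a ∧ p) = ∅
Sat(a ∨ p) = {n1, n4, n7, n8}
A[(a ∧ p) U (a ∨ p)]: least fixpoint, start Z0 = Sat((a ∨ p)) = {n1, n4, n7, n8}, add states in Sat(a ∧ p) with every successor in Z. Already a fixed point.
Sat(A[(a ∧ p) U (a ∨ p)]) = {n1, n4, n7, n8}
AF A[(a ∧ p) U (a ∨ p)]: least fixpoint, start Z0 = {n1, n4, n7, n8}, add states with every successor in Z. Already a fixed point.
Sat(AF A[(a ∧ p) U (a ∨ p)]) = {n1, n4, n7, n8}
n2 ∉ Sat(AF A[(a ∧ p) U (a ∨ p)]) = {n1, n4, n7, n8}, so the formula does not hold at n2.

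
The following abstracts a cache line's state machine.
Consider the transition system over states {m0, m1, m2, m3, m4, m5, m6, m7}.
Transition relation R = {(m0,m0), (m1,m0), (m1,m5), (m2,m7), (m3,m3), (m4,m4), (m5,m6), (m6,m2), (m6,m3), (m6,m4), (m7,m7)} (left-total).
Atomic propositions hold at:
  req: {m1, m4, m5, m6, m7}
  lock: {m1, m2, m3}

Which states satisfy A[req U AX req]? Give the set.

Sat(AX req) = {s : every successor in {m1, m4, m5, m6, m7}} = {m2, m4, m5, m7}
A[req U AX req]: least fixpoint, start Z0 = Sat(AX req) = {m2, m4, m5, m7}, add states in Sat(req) with every successor in Z. Already a fixed point.
Sat(A[req U AX req]) = {m2, m4, m5, m7}

{m2, m4, m5, m7}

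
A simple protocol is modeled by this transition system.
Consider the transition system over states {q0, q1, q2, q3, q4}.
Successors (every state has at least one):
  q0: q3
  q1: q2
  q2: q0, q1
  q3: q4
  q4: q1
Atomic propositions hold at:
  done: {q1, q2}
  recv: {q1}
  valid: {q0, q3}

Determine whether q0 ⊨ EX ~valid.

No

Sat(~valid) = {q1, q2, q4}
Sat(EX ~valid) = {s : some successor in {q1, q2, q4}} = {q1, q2, q3, q4}
q0 ∉ Sat(EX ~valid) = {q1, q2, q3, q4}, so the formula does not hold at q0.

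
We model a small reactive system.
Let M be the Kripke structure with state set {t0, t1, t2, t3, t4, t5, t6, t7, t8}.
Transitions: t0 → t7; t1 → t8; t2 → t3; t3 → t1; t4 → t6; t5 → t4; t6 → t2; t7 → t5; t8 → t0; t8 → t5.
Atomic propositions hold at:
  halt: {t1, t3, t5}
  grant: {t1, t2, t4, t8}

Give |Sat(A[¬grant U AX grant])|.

Sat(¬grant) = {t0, t3, t5, t6, t7}
Sat(AX grant) = {s : every successor in {t1, t2, t4, t8}} = {t1, t3, t5, t6}
A[¬grant U AX grant]: least fixpoint, start Z0 = Sat(AX grant) = {t1, t3, t5, t6}, add states in Sat(¬grant) with every successor in Z. Z1 = {t1, t3, t5, t6, t7}; Z2 = {t0, t1, t3, t5, t6, t7}; fixed.
Sat(A[¬grant U AX grant]) = {t0, t1, t3, t5, t6, t7}
|Sat(A[¬grant U AX grant])| = |{t0, t1, t3, t5, t6, t7}| = 6.

6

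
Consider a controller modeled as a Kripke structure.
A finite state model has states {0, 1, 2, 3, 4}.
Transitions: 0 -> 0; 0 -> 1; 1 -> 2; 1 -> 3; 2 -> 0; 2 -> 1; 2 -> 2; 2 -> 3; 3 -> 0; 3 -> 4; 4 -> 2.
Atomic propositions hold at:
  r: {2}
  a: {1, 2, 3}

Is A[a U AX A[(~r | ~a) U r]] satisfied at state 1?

No

Sat(~r) = {0, 1, 3, 4}
Sat(~a) = {0, 4}
Sat(~r | ~a) = {0, 1, 3, 4}
A[(~r | ~a) U r]: least fixpoint, start Z0 = Sat(r) = {2}, add states in Sat(~r | ~a) with every successor in Z. Z1 = {2, 4}; fixed.
Sat(A[(~r | ~a) U r]) = {2, 4}
Sat(AX A[(~r | ~a) U r]) = {s : every successor in {2, 4}} = {4}
A[a U AX A[(~r | ~a) U r]]: least fixpoint, start Z0 = Sat(AX A[(~r | ~a) U r]) = {4}, add states in Sat(a) with every successor in Z. Already a fixed point.
Sat(A[a U AX A[(~r | ~a) U r]]) = {4}
1 ∉ Sat(A[a U AX A[(~r | ~a) U r]]) = {4}, so the formula does not hold at 1.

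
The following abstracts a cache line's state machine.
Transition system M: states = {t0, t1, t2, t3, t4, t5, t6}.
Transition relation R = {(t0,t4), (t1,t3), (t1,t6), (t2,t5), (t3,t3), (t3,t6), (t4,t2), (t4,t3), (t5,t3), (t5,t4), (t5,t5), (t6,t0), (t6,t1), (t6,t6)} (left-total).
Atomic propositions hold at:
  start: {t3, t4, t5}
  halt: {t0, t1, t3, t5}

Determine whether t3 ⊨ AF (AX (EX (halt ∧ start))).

No

Sat(halt ∧ start) = {t3, t5}
Sat(EX (halt ∧ start)) = {s : some successor in {t3, t5}} = {t1, t2, t3, t4, t5}
Sat(AX (EX (halt ∧ start))) = {s : every successor in {t1, t2, t3, t4, t5}} = {t0, t2, t4, t5}
AF (AX (EX (halt ∧ start))): least fixpoint, start Z0 = {t0, t2, t4, t5}, add states with every successor in Z. Already a fixed point.
Sat(AF (AX (EX (halt ∧ start)))) = {t0, t2, t4, t5}
t3 ∉ Sat(AF (AX (EX (halt ∧ start)))) = {t0, t2, t4, t5}, so the formula does not hold at t3.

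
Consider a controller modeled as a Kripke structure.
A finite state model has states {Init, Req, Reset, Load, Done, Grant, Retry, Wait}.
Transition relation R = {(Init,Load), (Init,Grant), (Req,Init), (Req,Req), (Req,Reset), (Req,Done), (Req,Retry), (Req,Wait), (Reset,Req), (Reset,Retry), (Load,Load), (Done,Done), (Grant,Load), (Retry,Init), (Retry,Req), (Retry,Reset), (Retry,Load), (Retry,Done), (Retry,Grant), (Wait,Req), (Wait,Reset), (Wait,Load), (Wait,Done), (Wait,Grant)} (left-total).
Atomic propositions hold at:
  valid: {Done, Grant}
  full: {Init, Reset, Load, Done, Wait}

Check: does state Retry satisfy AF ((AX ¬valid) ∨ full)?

Sat(¬valid) = {Init, Req, Reset, Load, Retry, Wait}
Sat(AX ¬valid) = {s : every successor in {Init, Req, Reset, Load, Retry, Wait}} = {Reset, Load, Grant}
Sat((AX ¬valid) ∨ full) = {Init, Reset, Load, Done, Grant, Wait}
AF ((AX ¬valid) ∨ full): least fixpoint, start Z0 = {Init, Reset, Load, Done, Grant, Wait}, add states with every successor in Z. Already a fixed point.
Sat(AF ((AX ¬valid) ∨ full)) = {Init, Reset, Load, Done, Grant, Wait}
Retry ∉ Sat(AF ((AX ¬valid) ∨ full)) = {Init, Reset, Load, Done, Grant, Wait}, so the formula does not hold at Retry.

No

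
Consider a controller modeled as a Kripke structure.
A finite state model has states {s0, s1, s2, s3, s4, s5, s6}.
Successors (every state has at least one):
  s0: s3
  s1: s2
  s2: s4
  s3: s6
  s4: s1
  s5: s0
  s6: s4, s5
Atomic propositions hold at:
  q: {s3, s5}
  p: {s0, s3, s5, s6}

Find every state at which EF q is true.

{s0, s3, s5, s6}

EF q: least fixpoint, start Z0 = {s3, s5}, add states with some successor in Z. Z1 = {s0, s3, s5, s6}; fixed.
Sat(EF q) = {s0, s3, s5, s6}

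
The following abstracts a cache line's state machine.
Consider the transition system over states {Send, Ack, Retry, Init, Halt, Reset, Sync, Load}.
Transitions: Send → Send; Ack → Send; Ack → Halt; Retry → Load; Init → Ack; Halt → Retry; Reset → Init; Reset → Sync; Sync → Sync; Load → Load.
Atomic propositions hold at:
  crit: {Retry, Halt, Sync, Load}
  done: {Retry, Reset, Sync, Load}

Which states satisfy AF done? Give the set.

{Retry, Halt, Reset, Sync, Load}

AF done: least fixpoint, start Z0 = {Retry, Reset, Sync, Load}, add states with every successor in Z. Z1 = {Retry, Halt, Reset, Sync, Load}; fixed.
Sat(AF done) = {Retry, Halt, Reset, Sync, Load}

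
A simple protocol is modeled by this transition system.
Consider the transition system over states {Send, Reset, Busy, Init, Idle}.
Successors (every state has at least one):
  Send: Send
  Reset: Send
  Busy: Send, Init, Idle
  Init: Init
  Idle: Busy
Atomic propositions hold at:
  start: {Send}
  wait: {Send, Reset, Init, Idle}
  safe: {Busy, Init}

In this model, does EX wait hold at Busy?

Sat(EX wait) = {s : some successor in {Send, Reset, Init, Idle}} = {Send, Reset, Busy, Init}
Busy ∈ Sat(EX wait) = {Send, Reset, Busy, Init}, so the formula holds at Busy.

Yes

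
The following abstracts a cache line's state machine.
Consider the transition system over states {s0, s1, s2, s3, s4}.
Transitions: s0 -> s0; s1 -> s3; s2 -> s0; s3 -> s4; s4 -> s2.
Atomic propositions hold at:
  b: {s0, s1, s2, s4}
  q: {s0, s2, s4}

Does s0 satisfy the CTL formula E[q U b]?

E[q U b]: least fixpoint, start Z0 = Sat(b) = {s0, s1, s2, s4}, add states in Sat(q) with some successor in Z. Already a fixed point.
Sat(E[q U b]) = {s0, s1, s2, s4}
s0 ∈ Sat(E[q U b]) = {s0, s1, s2, s4}, so the formula holds at s0.

Yes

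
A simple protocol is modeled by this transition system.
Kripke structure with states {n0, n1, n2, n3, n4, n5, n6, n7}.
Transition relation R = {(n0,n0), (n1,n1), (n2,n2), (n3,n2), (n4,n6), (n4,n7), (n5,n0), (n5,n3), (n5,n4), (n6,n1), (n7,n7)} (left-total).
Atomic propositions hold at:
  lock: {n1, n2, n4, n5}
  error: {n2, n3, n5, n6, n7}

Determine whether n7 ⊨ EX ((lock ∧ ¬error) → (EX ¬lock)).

Yes

Sat(¬error) = {n0, n1, n4}
Sat(lock ∧ ¬error) = {n1, n4}
Sat(¬lock) = {n0, n3, n6, n7}
Sat(EX ¬lock) = {s : some successor in {n0, n3, n6, n7}} = {n0, n4, n5, n7}
Sat((lock ∧ ¬error) → (EX ¬lock)) = {n0, n2, n3, n4, n5, n6, n7}
Sat(EX ((lock ∧ ¬error) → (EX ¬lock))) = {s : some successor in {n0, n2, n3, n4, n5, n6, n7}} = {n0, n2, n3, n4, n5, n7}
n7 ∈ Sat(EX ((lock ∧ ¬error) → (EX ¬lock))) = {n0, n2, n3, n4, n5, n7}, so the formula holds at n7.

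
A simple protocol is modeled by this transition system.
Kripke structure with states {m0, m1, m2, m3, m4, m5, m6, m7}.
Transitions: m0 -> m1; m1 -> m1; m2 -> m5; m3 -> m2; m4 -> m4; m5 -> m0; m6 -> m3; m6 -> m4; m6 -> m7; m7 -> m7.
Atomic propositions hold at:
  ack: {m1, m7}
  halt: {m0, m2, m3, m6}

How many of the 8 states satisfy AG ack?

2

AG ack: greatest fixpoint, start Z0 = {m1, m7}, keep only states in Sat with every successor in Z. Already a fixed point.
Sat(AG ack) = {m1, m7}
|Sat(AG ack)| = |{m1, m7}| = 2.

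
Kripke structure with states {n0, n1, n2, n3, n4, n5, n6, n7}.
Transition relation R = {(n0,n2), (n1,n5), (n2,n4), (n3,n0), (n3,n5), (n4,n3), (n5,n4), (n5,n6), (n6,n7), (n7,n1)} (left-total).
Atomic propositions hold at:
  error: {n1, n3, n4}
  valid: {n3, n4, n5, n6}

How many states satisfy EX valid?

Sat(EX valid) = {s : some successor in {n3, n4, n5, n6}} = {n1, n2, n3, n4, n5}
|Sat(EX valid)| = |{n1, n2, n3, n4, n5}| = 5.

5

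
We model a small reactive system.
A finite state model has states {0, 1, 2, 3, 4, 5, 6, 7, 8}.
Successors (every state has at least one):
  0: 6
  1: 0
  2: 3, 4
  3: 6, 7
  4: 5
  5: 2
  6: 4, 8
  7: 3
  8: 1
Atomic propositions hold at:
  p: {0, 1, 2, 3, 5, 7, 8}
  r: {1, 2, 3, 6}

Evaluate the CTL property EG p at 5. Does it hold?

Yes

EG p: greatest fixpoint, start Z0 = {0, 1, 2, 3, 5, 7, 8}, keep only states in Sat with some successor in Z. Z1 = {1, 2, 3, 5, 7, 8}; Z2 = {2, 3, 5, 7, 8}; Z3 = {2, 3, 5, 7}; fixed.
Sat(EG p) = {2, 3, 5, 7}
5 ∈ Sat(EG p) = {2, 3, 5, 7}, so the formula holds at 5.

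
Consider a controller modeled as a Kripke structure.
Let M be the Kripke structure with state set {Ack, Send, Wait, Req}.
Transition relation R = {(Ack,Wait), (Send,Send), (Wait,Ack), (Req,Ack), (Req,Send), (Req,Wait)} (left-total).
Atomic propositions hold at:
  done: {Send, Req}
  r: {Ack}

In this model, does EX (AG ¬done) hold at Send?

Sat(¬done) = {Ack, Wait}
AG ¬done: greatest fixpoint, start Z0 = {Ack, Wait}, keep only states in Sat with every successor in Z. Already a fixed point.
Sat(AG ¬done) = {Ack, Wait}
Sat(EX (AG ¬done)) = {s : some successor in {Ack, Wait}} = {Ack, Wait, Req}
Send ∉ Sat(EX (AG ¬done)) = {Ack, Wait, Req}, so the formula does not hold at Send.

No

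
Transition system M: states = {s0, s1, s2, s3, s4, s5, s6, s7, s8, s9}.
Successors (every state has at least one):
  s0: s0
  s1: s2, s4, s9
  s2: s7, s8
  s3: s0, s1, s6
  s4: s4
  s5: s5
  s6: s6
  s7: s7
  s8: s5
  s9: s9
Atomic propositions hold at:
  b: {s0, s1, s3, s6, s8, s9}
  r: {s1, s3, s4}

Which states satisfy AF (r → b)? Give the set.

Sat(r → b) = {s0, s1, s2, s3, s5, s6, s7, s8, s9}
AF (r → b): least fixpoint, start Z0 = {s0, s1, s2, s3, s5, s6, s7, s8, s9}, add states with every successor in Z. Already a fixed point.
Sat(AF (r → b)) = {s0, s1, s2, s3, s5, s6, s7, s8, s9}

{s0, s1, s2, s3, s5, s6, s7, s8, s9}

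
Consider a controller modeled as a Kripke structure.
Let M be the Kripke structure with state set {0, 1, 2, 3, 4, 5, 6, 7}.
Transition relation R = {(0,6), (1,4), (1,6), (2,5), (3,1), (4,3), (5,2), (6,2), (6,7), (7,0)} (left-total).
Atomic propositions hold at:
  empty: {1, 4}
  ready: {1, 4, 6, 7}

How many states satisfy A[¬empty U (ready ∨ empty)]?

Sat(¬empty) = {0, 2, 3, 5, 6, 7}
Sat(ready ∨ empty) = {1, 4, 6, 7}
A[¬empty U (ready ∨ empty)]: least fixpoint, start Z0 = Sat((ready ∨ empty)) = {1, 4, 6, 7}, add states in Sat(¬empty) with every successor in Z. Z1 = {0, 1, 3, 4, 6, 7}; fixed.
Sat(A[¬empty U (ready ∨ empty)]) = {0, 1, 3, 4, 6, 7}
|Sat(A[¬empty U (ready ∨ empty)])| = |{0, 1, 3, 4, 6, 7}| = 6.

6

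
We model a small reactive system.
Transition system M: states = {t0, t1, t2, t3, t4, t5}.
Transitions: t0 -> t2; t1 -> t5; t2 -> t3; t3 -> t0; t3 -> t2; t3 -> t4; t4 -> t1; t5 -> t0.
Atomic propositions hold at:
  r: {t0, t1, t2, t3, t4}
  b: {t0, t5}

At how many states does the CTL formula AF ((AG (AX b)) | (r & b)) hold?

Sat(AX b) = {s : every successor in {t0, t5}} = {t1, t5}
AG (AX b): greatest fixpoint, start Z0 = {t1, t5}, keep only states in Sat with every successor in Z. Z1 = {t1}; Z2 = ∅; fixed.
Sat(AG (AX b)) = ∅
Sat(r & b) = {t0}
Sat((AG (AX b)) | (r & b)) = {t0}
AF ((AG (AX b)) | (r & b)): least fixpoint, start Z0 = {t0}, add states with every successor in Z. Z1 = {t0, t5}; Z2 = {t0, t1, t5}; Z3 = {t0, t1, t4, t5}; fixed.
Sat(AF ((AG (AX b)) | (r & b))) = {t0, t1, t4, t5}
|Sat(AF ((AG (AX b)) | (r & b)))| = |{t0, t1, t4, t5}| = 4.

4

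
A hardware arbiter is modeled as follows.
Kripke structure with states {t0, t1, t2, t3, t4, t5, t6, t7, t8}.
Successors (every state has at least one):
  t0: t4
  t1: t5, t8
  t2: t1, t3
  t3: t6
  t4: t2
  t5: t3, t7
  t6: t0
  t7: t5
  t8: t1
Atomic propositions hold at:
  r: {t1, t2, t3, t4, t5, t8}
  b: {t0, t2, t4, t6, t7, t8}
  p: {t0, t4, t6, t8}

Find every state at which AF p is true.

AF p: least fixpoint, start Z0 = {t0, t4, t6, t8}, add states with every successor in Z. Z1 = {t0, t3, t4, t6, t8}; fixed.
Sat(AF p) = {t0, t3, t4, t6, t8}

{t0, t3, t4, t6, t8}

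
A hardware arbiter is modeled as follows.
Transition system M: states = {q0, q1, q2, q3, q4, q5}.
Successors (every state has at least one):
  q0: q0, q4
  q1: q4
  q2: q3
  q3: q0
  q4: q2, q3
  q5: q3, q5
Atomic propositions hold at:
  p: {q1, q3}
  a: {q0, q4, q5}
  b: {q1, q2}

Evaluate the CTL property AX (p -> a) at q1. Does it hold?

Sat(p -> a) = {q0, q2, q4, q5}
Sat(AX (p -> a)) = {s : every successor in {q0, q2, q4, q5}} = {q0, q1, q3}
q1 ∈ Sat(AX (p -> a)) = {q0, q1, q3}, so the formula holds at q1.

Yes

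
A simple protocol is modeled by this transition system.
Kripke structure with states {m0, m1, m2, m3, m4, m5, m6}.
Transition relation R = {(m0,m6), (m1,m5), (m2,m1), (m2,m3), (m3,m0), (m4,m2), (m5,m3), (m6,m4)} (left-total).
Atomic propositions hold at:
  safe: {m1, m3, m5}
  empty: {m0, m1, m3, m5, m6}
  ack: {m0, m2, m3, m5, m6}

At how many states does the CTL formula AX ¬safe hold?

Sat(¬safe) = {m0, m2, m4, m6}
Sat(AX ¬safe) = {s : every successor in {m0, m2, m4, m6}} = {m0, m3, m4, m6}
|Sat(AX ¬safe)| = |{m0, m3, m4, m6}| = 4.

4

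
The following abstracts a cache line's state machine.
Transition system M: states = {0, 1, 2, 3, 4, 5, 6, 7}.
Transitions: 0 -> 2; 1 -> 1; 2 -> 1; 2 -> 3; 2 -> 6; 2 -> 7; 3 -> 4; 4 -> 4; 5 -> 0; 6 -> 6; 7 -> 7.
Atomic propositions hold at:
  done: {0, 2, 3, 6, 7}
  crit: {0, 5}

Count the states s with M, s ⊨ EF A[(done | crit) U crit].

2

Sat(done | crit) = {0, 2, 3, 5, 6, 7}
A[(done | crit) U crit]: least fixpoint, start Z0 = Sat(crit) = {0, 5}, add states in Sat(done | crit) with every successor in Z. Already a fixed point.
Sat(A[(done | crit) U crit]) = {0, 5}
EF A[(done | crit) U crit]: least fixpoint, start Z0 = {0, 5}, add states with some successor in Z. Already a fixed point.
Sat(EF A[(done | crit) U crit]) = {0, 5}
|Sat(EF A[(done | crit) U crit])| = |{0, 5}| = 2.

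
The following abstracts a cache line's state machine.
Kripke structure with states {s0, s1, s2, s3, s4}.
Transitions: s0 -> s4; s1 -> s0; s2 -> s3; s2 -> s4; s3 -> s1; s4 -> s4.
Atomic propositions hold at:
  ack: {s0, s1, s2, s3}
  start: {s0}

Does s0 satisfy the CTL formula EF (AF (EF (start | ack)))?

Yes

Sat(start | ack) = {s0, s1, s2, s3}
EF (start | ack): least fixpoint, start Z0 = {s0, s1, s2, s3}, add states with some successor in Z. Already a fixed point.
Sat(EF (start | ack)) = {s0, s1, s2, s3}
AF (EF (start | ack)): least fixpoint, start Z0 = {s0, s1, s2, s3}, add states with every successor in Z. Already a fixed point.
Sat(AF (EF (start | ack))) = {s0, s1, s2, s3}
EF (AF (EF (start | ack))): least fixpoint, start Z0 = {s0, s1, s2, s3}, add states with some successor in Z. Already a fixed point.
Sat(EF (AF (EF (start | ack)))) = {s0, s1, s2, s3}
s0 ∈ Sat(EF (AF (EF (start | ack)))) = {s0, s1, s2, s3}, so the formula holds at s0.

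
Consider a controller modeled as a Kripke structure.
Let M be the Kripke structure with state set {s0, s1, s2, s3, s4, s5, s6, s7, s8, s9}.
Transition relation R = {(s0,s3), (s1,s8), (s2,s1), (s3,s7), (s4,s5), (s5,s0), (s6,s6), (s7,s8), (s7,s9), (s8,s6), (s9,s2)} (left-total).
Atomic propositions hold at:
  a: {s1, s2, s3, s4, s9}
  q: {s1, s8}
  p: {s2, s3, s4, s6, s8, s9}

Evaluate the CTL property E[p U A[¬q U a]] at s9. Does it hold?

Yes

Sat(¬q) = {s0, s2, s3, s4, s5, s6, s7, s9}
A[¬q U a]: least fixpoint, start Z0 = Sat(a) = {s1, s2, s3, s4, s9}, add states in Sat(¬q) with every successor in Z. Z1 = {s0, s1, s2, s3, s4, s9}; Z2 = {s0, s1, s2, s3, s4, s5, s9}; fixed.
Sat(A[¬q U a]) = {s0, s1, s2, s3, s4, s5, s9}
E[p U A[¬q U a]]: least fixpoint, start Z0 = Sat(A[¬q U a]) = {s0, s1, s2, s3, s4, s5, s9}, add states in Sat(p) with some successor in Z. Already a fixed point.
Sat(E[p U A[¬q U a]]) = {s0, s1, s2, s3, s4, s5, s9}
s9 ∈ Sat(E[p U A[¬q U a]]) = {s0, s1, s2, s3, s4, s5, s9}, so the formula holds at s9.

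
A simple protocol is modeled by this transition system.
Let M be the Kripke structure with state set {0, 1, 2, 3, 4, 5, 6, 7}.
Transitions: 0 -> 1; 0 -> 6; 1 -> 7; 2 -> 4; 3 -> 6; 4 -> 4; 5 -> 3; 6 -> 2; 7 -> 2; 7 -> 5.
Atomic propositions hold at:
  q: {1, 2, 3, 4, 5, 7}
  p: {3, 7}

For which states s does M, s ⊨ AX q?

Sat(AX q) = {s : every successor in {1, 2, 3, 4, 5, 7}} = {1, 2, 4, 5, 6, 7}

{1, 2, 4, 5, 6, 7}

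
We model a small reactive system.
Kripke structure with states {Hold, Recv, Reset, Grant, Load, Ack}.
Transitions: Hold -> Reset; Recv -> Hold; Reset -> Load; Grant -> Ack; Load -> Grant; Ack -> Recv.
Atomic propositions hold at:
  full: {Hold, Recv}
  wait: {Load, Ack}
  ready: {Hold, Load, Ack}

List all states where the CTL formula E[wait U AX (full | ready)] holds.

Sat(full | ready) = {Hold, Recv, Load, Ack}
Sat(AX (full | ready)) = {s : every successor in {Hold, Recv, Load, Ack}} = {Recv, Reset, Grant, Ack}
E[wait U AX (full | ready)]: least fixpoint, start Z0 = Sat(AX (full | ready)) = {Recv, Reset, Grant, Ack}, add states in Sat(wait) with some successor in Z. Z1 = {Recv, Reset, Grant, Load, Ack}; fixed.
Sat(E[wait U AX (full | ready)]) = {Recv, Reset, Grant, Load, Ack}

{Recv, Reset, Grant, Load, Ack}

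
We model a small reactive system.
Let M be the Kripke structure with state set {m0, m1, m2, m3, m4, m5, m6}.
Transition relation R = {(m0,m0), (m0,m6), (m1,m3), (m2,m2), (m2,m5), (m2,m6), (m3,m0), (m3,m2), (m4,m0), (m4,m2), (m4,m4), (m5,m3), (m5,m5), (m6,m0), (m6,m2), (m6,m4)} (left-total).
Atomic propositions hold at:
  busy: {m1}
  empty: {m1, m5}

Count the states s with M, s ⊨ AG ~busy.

6

Sat(~busy) = {m0, m2, m3, m4, m5, m6}
AG ~busy: greatest fixpoint, start Z0 = {m0, m2, m3, m4, m5, m6}, keep only states in Sat with every successor in Z. Already a fixed point.
Sat(AG ~busy) = {m0, m2, m3, m4, m5, m6}
|Sat(AG ~busy)| = |{m0, m2, m3, m4, m5, m6}| = 6.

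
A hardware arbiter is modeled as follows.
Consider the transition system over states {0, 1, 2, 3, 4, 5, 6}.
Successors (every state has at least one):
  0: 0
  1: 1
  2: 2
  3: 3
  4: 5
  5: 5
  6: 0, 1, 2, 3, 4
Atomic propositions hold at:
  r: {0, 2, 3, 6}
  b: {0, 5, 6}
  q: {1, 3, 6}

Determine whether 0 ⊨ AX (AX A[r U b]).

A[r U b]: least fixpoint, start Z0 = Sat(b) = {0, 5, 6}, add states in Sat(r) with every successor in Z. Already a fixed point.
Sat(A[r U b]) = {0, 5, 6}
Sat(AX A[r U b]) = {s : every successor in {0, 5, 6}} = {0, 4, 5}
Sat(AX (AX A[r U b])) = {s : every successor in {0, 4, 5}} = {0, 4, 5}
0 ∈ Sat(AX (AX A[r U b])) = {0, 4, 5}, so the formula holds at 0.

Yes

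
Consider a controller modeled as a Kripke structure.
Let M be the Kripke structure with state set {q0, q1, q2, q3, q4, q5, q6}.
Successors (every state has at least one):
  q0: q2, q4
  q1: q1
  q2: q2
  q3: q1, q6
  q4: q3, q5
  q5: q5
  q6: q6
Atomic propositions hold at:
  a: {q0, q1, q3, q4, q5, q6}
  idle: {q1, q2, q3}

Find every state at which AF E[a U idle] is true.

E[a U idle]: least fixpoint, start Z0 = Sat(idle) = {q1, q2, q3}, add states in Sat(a) with some successor in Z. Z1 = {q0, q1, q2, q3, q4}; fixed.
Sat(E[a U idle]) = {q0, q1, q2, q3, q4}
AF E[a U idle]: least fixpoint, start Z0 = {q0, q1, q2, q3, q4}, add states with every successor in Z. Already a fixed point.
Sat(AF E[a U idle]) = {q0, q1, q2, q3, q4}

{q0, q1, q2, q3, q4}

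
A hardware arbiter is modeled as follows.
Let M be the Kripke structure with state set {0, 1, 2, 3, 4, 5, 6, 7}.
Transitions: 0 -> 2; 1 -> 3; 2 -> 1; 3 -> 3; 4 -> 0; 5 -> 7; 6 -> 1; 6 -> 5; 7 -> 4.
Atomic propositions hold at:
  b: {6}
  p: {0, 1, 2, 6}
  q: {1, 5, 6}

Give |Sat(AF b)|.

1

AF b: least fixpoint, start Z0 = {6}, add states with every successor in Z. Already a fixed point.
Sat(AF b) = {6}
|Sat(AF b)| = |{6}| = 1.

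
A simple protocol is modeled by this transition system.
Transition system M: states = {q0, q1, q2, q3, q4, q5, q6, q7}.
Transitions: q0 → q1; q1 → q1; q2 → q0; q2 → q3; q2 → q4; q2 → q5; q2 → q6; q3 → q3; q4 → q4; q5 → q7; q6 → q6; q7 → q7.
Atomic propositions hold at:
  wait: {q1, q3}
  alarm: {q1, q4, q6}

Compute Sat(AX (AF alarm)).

{q0, q1, q4, q6}

AF alarm: least fixpoint, start Z0 = {q1, q4, q6}, add states with every successor in Z. Z1 = {q0, q1, q4, q6}; fixed.
Sat(AF alarm) = {q0, q1, q4, q6}
Sat(AX (AF alarm)) = {s : every successor in {q0, q1, q4, q6}} = {q0, q1, q4, q6}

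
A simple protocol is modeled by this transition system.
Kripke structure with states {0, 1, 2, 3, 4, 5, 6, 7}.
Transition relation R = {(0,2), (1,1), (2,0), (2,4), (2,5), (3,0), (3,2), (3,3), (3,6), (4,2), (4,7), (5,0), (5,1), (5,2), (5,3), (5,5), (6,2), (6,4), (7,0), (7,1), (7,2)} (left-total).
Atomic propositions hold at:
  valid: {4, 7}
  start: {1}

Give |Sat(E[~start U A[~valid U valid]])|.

Sat(~start) = {0, 2, 3, 4, 5, 6, 7}
Sat(~valid) = {0, 1, 2, 3, 5, 6}
A[~valid U valid]: least fixpoint, start Z0 = Sat(valid) = {4, 7}, add states in Sat(~valid) with every successor in Z. Already a fixed point.
Sat(A[~valid U valid]) = {4, 7}
E[~start U A[~valid U valid]]: least fixpoint, start Z0 = Sat(A[~valid U valid]) = {4, 7}, add states in Sat(~start) with some successor in Z. Z1 = {2, 4, 6, 7}; Z2 = {0, 2, 3, 4, 5, 6, 7}; fixed.
Sat(E[~start U A[~valid U valid]]) = {0, 2, 3, 4, 5, 6, 7}
|Sat(E[~start U A[~valid U valid]])| = |{0, 2, 3, 4, 5, 6, 7}| = 7.

7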